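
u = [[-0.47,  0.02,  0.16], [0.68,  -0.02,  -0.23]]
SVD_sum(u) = [[-0.47, 0.02, 0.16], [0.68, -0.02, -0.23]] + [[0.0, 0.00, 0.00], [0.00, 0.00, 0.0]]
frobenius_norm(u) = 0.87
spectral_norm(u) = 0.87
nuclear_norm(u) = 0.88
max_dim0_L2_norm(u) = 0.83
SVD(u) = [[-0.57, 0.82], [0.82, 0.57]] @ diag([0.8732546335427352, 0.005132737685019843]) @ [[0.95, -0.03, -0.32],[0.08, 0.99, 0.14]]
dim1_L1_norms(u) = [0.65, 0.93]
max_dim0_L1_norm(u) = 1.15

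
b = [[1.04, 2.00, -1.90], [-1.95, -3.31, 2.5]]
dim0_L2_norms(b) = [2.21, 3.87, 3.14]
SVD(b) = [[-0.54, 0.84],[0.84, 0.54]] @ diag([5.44019552592917, 0.3232222759344684]) @ [[-0.40, -0.71, 0.58], [-0.55, -0.32, -0.78]]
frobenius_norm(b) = 5.45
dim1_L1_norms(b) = [4.94, 7.76]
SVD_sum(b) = [[1.19, 2.09, -1.69], [-1.85, -3.25, 2.64]] + [[-0.15, -0.09, -0.21], [-0.1, -0.06, -0.14]]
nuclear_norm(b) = 5.76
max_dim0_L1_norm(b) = 5.31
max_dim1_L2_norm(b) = 4.58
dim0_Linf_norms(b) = [1.95, 3.31, 2.5]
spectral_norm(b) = 5.44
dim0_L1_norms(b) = [2.99, 5.31, 4.4]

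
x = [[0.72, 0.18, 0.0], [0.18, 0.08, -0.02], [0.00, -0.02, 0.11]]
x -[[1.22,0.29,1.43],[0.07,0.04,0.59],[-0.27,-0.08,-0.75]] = [[-0.5, -0.11, -1.43], [0.11, 0.04, -0.61], [0.27, 0.06, 0.86]]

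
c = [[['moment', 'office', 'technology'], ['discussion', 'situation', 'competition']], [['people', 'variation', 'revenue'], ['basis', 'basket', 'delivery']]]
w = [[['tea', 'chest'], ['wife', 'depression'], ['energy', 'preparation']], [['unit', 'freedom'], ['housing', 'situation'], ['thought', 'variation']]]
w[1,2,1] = 'variation'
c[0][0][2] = 'technology'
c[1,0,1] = 'variation'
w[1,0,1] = 'freedom'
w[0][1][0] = 'wife'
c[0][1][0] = 'discussion'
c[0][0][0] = 'moment'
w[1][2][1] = 'variation'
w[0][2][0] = 'energy'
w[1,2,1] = 'variation'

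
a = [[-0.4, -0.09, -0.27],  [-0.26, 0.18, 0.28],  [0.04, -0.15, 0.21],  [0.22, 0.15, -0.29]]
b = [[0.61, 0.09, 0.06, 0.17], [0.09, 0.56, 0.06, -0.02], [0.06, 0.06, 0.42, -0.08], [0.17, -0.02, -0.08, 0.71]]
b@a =[[-0.23, -0.02, -0.18], [-0.18, 0.08, 0.15], [-0.04, -0.07, 0.11], [0.09, 0.1, -0.27]]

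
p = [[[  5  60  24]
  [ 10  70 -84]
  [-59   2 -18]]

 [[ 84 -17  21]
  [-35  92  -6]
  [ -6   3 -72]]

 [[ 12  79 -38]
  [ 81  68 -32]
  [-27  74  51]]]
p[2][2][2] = 51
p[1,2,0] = -6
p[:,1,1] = [70, 92, 68]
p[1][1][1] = 92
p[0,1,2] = -84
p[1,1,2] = -6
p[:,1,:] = [[10, 70, -84], [-35, 92, -6], [81, 68, -32]]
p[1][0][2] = 21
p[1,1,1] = 92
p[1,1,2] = -6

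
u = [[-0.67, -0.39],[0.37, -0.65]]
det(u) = 0.58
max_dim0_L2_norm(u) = 0.77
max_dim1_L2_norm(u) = 0.78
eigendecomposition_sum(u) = [[(-0.34+0.18j), -0.20-0.34j], [(0.18+0.32j), (-0.32+0.2j)]] + [[-0.34-0.18j, -0.20+0.34j], [0.18-0.32j, (-0.32-0.2j)]]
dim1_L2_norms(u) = [0.78, 0.75]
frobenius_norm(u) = 1.08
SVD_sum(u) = [[-0.61, -0.47], [-0.08, -0.06]] + [[-0.06, 0.08], [0.45, -0.59]]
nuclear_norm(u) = 1.52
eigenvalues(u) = [(-0.66+0.38j), (-0.66-0.38j)]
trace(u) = -1.32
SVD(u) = [[-0.99, -0.13], [-0.13, 0.99]] @ diag([0.7757194462101218, 0.74743517496266]) @ [[0.79, 0.61], [0.61, -0.79]]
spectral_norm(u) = 0.78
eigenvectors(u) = [[(0.72+0j), (0.72-0j)], [(-0.02-0.7j), -0.02+0.70j]]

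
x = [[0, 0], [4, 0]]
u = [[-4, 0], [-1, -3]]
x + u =[[-4, 0], [3, -3]]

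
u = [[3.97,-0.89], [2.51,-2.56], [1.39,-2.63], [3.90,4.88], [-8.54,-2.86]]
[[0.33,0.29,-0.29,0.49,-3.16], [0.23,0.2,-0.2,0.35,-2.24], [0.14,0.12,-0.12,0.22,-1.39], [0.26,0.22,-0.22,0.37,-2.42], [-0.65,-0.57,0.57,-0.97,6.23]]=u @ [[0.08, 0.07, -0.07, 0.12, -0.77], [-0.01, -0.01, 0.01, -0.02, 0.12]]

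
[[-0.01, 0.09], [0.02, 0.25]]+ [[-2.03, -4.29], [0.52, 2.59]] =[[-2.04, -4.20], [0.54, 2.84]]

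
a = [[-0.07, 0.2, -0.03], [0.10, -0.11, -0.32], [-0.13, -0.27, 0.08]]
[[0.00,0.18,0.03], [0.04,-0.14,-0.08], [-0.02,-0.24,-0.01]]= a @ [[0.08, 0.02, -0.11], [0.02, 0.91, 0.12], [-0.11, 0.12, 0.16]]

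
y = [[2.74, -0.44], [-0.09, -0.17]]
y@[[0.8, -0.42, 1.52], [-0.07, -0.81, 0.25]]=[[2.22,-0.79,4.05], [-0.06,0.18,-0.18]]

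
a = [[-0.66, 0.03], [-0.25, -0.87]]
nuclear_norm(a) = 1.56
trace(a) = -1.53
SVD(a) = [[0.31, 0.95], [0.95, -0.31]] @ diag([0.929774020165922, 0.6256358936510111]) @ [[-0.47, -0.88], [-0.88, 0.47]]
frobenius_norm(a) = 1.12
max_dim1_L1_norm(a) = 1.12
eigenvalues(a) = [-0.71, -0.82]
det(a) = 0.58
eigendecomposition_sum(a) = [[-0.98, -0.18], [1.49, 0.27]] + [[0.32,0.21], [-1.74,-1.14]]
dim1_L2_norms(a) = [0.66, 0.91]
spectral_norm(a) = 0.93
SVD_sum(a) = [[-0.14, -0.25], [-0.42, -0.78]] + [[-0.52,0.28], [0.17,-0.09]]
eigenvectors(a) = [[0.55, -0.18], [-0.84, 0.98]]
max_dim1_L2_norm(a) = 0.91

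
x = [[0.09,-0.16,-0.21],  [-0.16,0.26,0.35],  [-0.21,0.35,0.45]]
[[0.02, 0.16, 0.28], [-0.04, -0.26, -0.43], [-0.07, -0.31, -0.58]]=x@[[0.86, -1.60, -1.29], [-1.10, 0.87, -1.86], [1.1, -2.12, -0.45]]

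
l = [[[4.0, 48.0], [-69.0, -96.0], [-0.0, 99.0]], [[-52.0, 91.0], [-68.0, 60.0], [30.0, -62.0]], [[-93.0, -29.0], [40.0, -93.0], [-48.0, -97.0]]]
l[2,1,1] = -93.0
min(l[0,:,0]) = -69.0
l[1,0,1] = 91.0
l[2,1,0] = 40.0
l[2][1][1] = -93.0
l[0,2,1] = 99.0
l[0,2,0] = -0.0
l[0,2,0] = -0.0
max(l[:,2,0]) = 30.0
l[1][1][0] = -68.0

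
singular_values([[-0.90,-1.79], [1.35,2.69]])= [3.62, 0.0]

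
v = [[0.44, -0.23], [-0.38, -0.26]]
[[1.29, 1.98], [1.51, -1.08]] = v @[[-0.06, 3.78], [-5.73, -1.38]]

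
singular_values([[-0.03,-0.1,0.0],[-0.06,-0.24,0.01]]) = [0.27, 0.01]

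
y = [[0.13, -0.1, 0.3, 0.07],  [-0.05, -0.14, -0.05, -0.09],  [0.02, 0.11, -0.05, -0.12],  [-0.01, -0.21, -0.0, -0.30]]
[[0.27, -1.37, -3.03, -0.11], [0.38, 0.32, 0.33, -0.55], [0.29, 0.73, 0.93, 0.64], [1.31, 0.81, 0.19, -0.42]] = y @ [[-2.82, 2.49, -5.68, 3.52], [-0.06, 0.54, 3.63, 3.61], [3.09, -4.71, -5.73, -0.39], [-4.23, -3.17, -3.0, -1.25]]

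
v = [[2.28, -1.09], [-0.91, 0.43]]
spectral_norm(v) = 2.72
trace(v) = 2.71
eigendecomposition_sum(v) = [[2.28,-1.09], [-0.91,0.43]] + [[-0.0, -0.00], [-0.0, -0.00]]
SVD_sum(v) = [[2.28,  -1.09], [-0.91,  0.43]] + [[-0.00,-0.0], [-0.0,-0.00]]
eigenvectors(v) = [[0.93, 0.43], [-0.37, 0.90]]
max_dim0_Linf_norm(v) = 2.28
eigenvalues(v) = [2.71, -0.0]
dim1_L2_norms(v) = [2.53, 1.01]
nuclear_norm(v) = 2.72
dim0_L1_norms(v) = [3.19, 1.52]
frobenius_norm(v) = 2.72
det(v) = -0.01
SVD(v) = [[-0.93, 0.37],[0.37, 0.93]] @ diag([2.7201989131546216, 0.0042276320104339534]) @ [[-0.90, 0.43], [-0.43, -0.90]]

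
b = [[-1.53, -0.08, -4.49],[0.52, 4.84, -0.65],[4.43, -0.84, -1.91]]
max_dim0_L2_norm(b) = 4.92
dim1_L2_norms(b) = [4.74, 4.91, 4.9]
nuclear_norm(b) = 14.54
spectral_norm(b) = 5.06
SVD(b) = [[0.63, -0.02, -0.77], [0.54, 0.72, 0.43], [0.55, -0.69, 0.47]] @ diag([5.061086637824032, 4.957038420858062, 4.518591831375793]) @ [[0.35, 0.42, -0.84], [-0.54, 0.82, 0.19], [0.77, 0.39, 0.51]]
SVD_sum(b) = [[1.11, 1.34, -2.69], [0.95, 1.15, -2.31], [0.96, 1.17, -2.34]] + [[0.05, -0.08, -0.02], [-1.92, 2.94, 0.68], [1.84, -2.82, -0.65]] + [[-2.69,-1.35,-1.78], [1.49,0.75,0.99], [1.63,0.81,1.08]]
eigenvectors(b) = [[-0.71+0.00j,(-0.71-0j),-0.05+0.00j], [0.00+0.07j,-0.07j,-0.99+0.00j], [(-0.04+0.7j),(-0.04-0.7j),(0.09+0j)]]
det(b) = 113.36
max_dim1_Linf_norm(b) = 4.84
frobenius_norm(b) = 8.40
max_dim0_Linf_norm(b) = 4.84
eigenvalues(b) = [(-1.76+4.46j), (-1.76-4.46j), (4.92+0j)]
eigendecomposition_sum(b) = [[-0.77+2.28j, (-0.16-0.19j), -2.23-0.87j], [0.23+0.07j, (-0.02+0.02j), (-0.08+0.23j)], [2.22+0.88j, (-0.2+0.15j), -0.98+2.17j]] + [[(-0.77-2.28j), -0.16+0.19j, (-2.23+0.87j)], [0.23-0.07j, (-0.02-0.02j), -0.08-0.23j], [(2.22-0.88j), (-0.2-0.15j), (-0.98-2.17j)]] + [[0j,(0.25-0j),-0.03+0.00j], [(0.05+0j),(4.88-0j),(-0.5+0j)], [(-0-0j),-0.44+0.00j,(0.04-0j)]]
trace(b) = 1.40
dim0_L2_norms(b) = [4.72, 4.91, 4.92]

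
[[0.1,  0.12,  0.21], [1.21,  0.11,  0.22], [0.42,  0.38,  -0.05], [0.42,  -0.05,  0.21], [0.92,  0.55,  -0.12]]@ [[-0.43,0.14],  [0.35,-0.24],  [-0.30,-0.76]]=[[-0.06, -0.17], [-0.55, -0.02], [-0.03, 0.01], [-0.26, -0.09], [-0.17, 0.09]]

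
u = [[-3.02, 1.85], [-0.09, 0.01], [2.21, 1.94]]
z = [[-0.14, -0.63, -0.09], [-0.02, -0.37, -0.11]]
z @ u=[[0.28,-0.44],[-0.15,-0.25]]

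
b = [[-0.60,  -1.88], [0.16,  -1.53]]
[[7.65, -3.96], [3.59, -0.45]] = b @ [[-4.07,  4.28], [-2.77,  0.74]]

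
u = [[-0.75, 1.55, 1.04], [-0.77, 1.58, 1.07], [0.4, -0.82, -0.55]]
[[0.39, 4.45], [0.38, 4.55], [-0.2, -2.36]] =u @ [[0.63, -2.44],  [1.32, 1.79],  [-1.14, -0.15]]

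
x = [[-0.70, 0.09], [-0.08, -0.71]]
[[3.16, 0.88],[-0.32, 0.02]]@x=[[-2.28, -0.34], [0.22, -0.04]]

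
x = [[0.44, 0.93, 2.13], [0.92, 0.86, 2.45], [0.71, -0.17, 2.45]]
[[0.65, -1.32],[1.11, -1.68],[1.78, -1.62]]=x@[[0.5, -0.38],[-0.75, 0.02],[0.53, -0.55]]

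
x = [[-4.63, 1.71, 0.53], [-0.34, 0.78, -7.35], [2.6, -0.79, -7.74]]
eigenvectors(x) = [[0.29,0.72,0.31], [-0.56,0.63,0.95], [-0.78,0.28,0.01]]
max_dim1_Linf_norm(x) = 7.74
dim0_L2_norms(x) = [5.32, 2.04, 10.69]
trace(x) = -11.59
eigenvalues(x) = [-9.29, -2.92, 0.62]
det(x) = 16.73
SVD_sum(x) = [[-0.35, 0.05, 1.55], [1.55, -0.22, -6.89], [1.79, -0.25, -7.94]] + [[-4.23, 1.78, -1.01], [-1.96, 0.82, -0.47], [0.88, -0.37, 0.21]] + [[-0.05, -0.12, -0.01], [0.07, 0.17, 0.01], [-0.07, -0.17, -0.01]]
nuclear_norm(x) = 16.46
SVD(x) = [[-0.15, -0.89, 0.43], [0.65, -0.41, -0.64], [0.75, 0.19, 0.64]] @ diag([10.898585304687964, 5.2741130287038125, 0.2909812999080326]) @ [[0.22, -0.03, -0.98], [0.90, -0.38, 0.21], [-0.38, -0.93, -0.06]]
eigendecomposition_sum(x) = [[-1.44, 0.45, 2.64], [2.74, -0.86, -5.01], [3.81, -1.20, -6.99]] + [[-3.06, 1.01, -1.88], [-2.69, 0.89, -1.65], [-1.21, 0.40, -0.75]] + [[-0.13,0.24,-0.22], [-0.39,0.75,-0.68], [-0.0,0.01,-0.00]]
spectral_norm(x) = 10.90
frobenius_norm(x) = 12.11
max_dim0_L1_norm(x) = 15.62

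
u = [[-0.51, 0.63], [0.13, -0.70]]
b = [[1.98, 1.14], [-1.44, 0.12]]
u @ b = [[-1.92, -0.51], [1.27, 0.06]]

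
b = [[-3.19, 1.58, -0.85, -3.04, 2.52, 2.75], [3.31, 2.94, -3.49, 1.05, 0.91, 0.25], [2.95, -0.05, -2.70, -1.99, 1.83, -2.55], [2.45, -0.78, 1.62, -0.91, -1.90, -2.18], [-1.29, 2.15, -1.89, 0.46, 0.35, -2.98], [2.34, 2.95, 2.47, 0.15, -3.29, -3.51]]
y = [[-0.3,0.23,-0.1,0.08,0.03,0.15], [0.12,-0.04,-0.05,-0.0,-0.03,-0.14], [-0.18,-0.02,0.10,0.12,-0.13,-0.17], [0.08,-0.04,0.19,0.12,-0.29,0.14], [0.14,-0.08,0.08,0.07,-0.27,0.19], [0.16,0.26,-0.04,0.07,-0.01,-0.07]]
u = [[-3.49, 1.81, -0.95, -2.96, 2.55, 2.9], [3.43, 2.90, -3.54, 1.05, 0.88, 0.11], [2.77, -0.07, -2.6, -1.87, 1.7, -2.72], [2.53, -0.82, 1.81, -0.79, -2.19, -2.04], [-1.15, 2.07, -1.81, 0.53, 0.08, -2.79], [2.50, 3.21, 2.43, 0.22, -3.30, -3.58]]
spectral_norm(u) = 9.30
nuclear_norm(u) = 28.83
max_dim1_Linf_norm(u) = 3.58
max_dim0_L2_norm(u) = 6.75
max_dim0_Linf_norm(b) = 3.51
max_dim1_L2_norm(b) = 6.59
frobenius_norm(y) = 0.86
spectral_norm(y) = 0.56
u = b + y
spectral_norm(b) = 8.93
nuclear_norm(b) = 28.54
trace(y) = -0.46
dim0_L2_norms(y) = [0.43, 0.36, 0.26, 0.21, 0.42, 0.36]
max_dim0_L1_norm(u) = 15.87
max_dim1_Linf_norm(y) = 0.3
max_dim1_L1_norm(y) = 0.89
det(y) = 0.00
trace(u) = -7.48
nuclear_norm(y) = 1.76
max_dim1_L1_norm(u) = 15.24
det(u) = -1993.89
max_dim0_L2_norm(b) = 6.56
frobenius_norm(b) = 13.46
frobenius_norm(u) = 13.64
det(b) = -1401.71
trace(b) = -7.02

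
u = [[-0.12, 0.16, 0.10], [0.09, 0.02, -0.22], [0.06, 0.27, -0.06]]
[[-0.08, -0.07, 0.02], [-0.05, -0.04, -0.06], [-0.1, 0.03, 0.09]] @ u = [[0.0, -0.01, 0.01], [-0.00, -0.02, 0.01], [0.02, 0.01, -0.02]]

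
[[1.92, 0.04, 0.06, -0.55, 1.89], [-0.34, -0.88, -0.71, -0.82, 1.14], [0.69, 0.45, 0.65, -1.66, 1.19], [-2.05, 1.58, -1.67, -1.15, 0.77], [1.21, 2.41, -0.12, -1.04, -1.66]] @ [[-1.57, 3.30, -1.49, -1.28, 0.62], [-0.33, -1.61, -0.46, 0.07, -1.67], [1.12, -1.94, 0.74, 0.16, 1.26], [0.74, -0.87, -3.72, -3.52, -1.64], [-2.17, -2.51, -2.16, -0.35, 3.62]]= [[-7.47,1.89,-4.87,-1.17,8.94], [-3.05,-0.48,0.97,2.75,5.84], [-4.31,-1.25,2.85,4.68,7.53], [-1.7,-7.00,3.71,6.25,-1.34], [0.0,5.42,4.45,2.84,-7.73]]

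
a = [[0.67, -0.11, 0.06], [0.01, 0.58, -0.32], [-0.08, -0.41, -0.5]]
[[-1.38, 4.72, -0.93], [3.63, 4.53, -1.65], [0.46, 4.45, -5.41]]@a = [[-0.80,3.27,-1.13], [2.61,2.90,-0.41], [0.79,4.75,1.31]]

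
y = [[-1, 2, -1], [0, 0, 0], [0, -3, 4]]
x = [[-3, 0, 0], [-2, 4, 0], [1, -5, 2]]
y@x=[[-2, 13, -2], [0, 0, 0], [10, -32, 8]]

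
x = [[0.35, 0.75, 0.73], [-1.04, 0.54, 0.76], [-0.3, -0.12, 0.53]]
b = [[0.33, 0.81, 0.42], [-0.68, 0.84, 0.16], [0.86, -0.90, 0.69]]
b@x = [[-0.85, 0.63, 1.08],  [-1.16, -0.08, 0.23],  [1.03, 0.08, 0.31]]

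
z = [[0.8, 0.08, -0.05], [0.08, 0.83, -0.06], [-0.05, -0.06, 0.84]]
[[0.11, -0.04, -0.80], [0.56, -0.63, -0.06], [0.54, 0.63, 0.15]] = z@[[0.11,0.07,-0.99], [0.71,-0.71,0.03], [0.70,0.7,0.12]]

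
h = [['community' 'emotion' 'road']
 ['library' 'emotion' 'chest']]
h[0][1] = 'emotion'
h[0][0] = 'community'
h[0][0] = 'community'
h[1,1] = 'emotion'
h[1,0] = 'library'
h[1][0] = 'library'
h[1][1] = 'emotion'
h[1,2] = 'chest'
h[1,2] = 'chest'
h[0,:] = ['community', 'emotion', 'road']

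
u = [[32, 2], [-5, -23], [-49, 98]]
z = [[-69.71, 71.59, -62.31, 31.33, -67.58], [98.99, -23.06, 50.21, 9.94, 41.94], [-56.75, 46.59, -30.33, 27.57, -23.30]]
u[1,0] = -5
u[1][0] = -5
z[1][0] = 98.99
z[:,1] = [71.59, -23.06, 46.59]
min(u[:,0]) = -49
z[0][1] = 71.59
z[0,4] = -67.58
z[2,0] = -56.75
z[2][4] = -23.3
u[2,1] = 98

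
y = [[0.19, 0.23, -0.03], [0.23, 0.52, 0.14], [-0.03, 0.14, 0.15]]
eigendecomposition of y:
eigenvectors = [[-0.42, -0.67, -0.62], [-0.88, 0.46, 0.10], [-0.22, -0.59, 0.78]]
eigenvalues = [0.66, 0.01, 0.19]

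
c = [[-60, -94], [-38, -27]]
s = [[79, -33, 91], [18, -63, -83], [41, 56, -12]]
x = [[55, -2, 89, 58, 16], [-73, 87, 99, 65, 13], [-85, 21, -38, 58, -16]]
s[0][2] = 91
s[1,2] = -83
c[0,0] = -60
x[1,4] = 13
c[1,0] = -38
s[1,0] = 18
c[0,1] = -94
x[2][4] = -16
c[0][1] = -94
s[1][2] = -83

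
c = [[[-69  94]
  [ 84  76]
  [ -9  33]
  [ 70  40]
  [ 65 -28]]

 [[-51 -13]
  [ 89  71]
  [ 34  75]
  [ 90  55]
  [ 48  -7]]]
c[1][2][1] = 75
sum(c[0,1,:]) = 160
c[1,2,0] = 34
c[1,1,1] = 71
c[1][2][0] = 34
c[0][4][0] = 65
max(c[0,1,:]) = 84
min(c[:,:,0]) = -69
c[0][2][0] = -9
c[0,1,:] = [84, 76]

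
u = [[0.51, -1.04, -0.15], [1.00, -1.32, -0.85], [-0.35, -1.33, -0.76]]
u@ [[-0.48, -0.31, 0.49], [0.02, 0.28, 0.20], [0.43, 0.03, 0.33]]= [[-0.33, -0.45, -0.01],[-0.87, -0.71, -0.05],[-0.19, -0.29, -0.69]]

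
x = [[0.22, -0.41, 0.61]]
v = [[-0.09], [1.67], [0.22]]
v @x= [[-0.02,0.04,-0.05], [0.37,-0.68,1.02], [0.05,-0.09,0.13]]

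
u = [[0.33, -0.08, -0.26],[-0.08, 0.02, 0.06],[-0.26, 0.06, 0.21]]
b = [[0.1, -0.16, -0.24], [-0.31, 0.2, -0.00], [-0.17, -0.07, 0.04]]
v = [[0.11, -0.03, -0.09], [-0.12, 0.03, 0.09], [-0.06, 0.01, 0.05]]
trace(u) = 0.56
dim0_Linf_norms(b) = [0.31, 0.2, 0.24]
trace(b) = 0.34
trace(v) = 0.19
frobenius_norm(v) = 0.23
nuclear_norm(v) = 0.24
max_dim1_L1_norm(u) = 0.67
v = b @ u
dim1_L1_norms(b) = [0.5, 0.51, 0.28]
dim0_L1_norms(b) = [0.58, 0.43, 0.28]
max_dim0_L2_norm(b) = 0.37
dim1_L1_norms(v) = [0.23, 0.24, 0.12]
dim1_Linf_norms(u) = [0.33, 0.08, 0.26]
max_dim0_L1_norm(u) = 0.67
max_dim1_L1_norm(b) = 0.51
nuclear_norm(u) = 0.56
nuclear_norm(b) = 0.81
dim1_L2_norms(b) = [0.31, 0.37, 0.19]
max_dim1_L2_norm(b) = 0.37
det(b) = -0.01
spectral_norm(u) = 0.56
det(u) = -0.00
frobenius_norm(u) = 0.56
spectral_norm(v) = 0.23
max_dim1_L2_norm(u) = 0.43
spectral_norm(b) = 0.44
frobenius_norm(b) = 0.51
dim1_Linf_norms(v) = [0.11, 0.12, 0.06]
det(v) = -0.00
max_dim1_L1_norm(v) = 0.24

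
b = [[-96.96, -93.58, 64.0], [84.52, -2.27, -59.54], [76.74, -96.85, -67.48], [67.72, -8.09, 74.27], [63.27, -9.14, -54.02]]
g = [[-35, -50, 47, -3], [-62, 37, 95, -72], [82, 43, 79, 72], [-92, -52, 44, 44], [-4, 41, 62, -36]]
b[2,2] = -67.48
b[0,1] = -93.58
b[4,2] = -54.02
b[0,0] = -96.96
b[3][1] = -8.09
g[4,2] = 62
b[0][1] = -93.58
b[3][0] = 67.72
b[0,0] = -96.96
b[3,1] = -8.09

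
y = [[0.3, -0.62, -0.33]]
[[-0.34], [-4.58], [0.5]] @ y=[[-0.10, 0.21, 0.11], [-1.37, 2.84, 1.51], [0.15, -0.31, -0.16]]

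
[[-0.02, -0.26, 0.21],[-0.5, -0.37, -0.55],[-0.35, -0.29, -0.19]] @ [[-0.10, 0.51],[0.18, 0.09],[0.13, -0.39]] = [[-0.02, -0.12], [-0.09, -0.07], [-0.04, -0.13]]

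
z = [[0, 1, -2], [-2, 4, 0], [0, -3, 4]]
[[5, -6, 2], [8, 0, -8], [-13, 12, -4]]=z @ [[2, 0, 4], [3, 0, 0], [-1, 3, -1]]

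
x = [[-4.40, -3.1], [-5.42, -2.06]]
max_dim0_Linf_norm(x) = 5.42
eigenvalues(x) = [-7.49, 1.03]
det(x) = -7.74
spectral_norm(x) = 7.85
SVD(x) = [[-0.68, -0.73], [-0.73, 0.68]] @ diag([7.849730229913533, 0.9857663605447542]) @ [[0.89, 0.46], [-0.46, 0.89]]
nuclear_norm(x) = 8.84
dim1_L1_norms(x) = [7.5, 7.48]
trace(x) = -6.46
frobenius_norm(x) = 7.91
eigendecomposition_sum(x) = [[-4.77, -2.72], [-4.76, -2.72]] + [[0.37, -0.38], [-0.66, 0.66]]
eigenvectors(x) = [[-0.71, 0.5], [-0.71, -0.87]]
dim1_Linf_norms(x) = [4.4, 5.42]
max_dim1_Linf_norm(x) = 5.42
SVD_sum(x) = [[-4.73, -2.46], [-5.11, -2.65]] + [[0.33, -0.64], [-0.31, 0.59]]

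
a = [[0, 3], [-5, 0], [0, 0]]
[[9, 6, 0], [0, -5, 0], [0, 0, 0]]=a @[[0, 1, 0], [3, 2, 0]]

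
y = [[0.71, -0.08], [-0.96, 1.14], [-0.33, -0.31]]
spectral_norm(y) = 1.59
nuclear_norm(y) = 2.23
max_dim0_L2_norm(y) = 1.24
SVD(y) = [[-0.36, -0.66],[0.93, -0.27],[0.02, 0.7]] @ diag([1.587242936385898, 0.6460339471676948]) @ [[-0.73,0.68],[-0.68,-0.73]]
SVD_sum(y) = [[0.42, -0.39], [-1.08, 1.01], [-0.02, 0.02]] + [[0.29, 0.31], [0.12, 0.13], [-0.31, -0.33]]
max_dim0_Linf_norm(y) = 1.14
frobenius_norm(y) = 1.71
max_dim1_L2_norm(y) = 1.49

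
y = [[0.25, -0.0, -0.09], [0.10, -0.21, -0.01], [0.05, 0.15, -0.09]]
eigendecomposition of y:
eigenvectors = [[-0.95,0.28,0.14],[-0.21,0.12,-0.67],[-0.25,0.95,0.73]]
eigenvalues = [0.23, -0.06, -0.22]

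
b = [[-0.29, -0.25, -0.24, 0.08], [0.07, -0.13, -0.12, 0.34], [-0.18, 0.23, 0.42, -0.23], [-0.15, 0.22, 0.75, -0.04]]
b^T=[[-0.29, 0.07, -0.18, -0.15],[-0.25, -0.13, 0.23, 0.22],[-0.24, -0.12, 0.42, 0.75],[0.08, 0.34, -0.23, -0.04]]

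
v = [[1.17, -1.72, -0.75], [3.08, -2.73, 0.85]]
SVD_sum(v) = [[1.39, -1.36, 0.19],[2.98, -2.90, 0.41]] + [[-0.22, -0.36, -0.94], [0.1, 0.17, 0.44]]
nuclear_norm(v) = 5.75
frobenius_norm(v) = 4.75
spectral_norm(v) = 4.61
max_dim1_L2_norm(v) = 4.2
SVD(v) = [[-0.42,-0.91],  [-0.91,0.42]] @ diag([4.609761230299773, 1.1409212942289784]) @ [[-0.71, 0.69, -0.10], [0.22, 0.35, 0.91]]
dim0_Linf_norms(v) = [3.08, 2.73, 0.85]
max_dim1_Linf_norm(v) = 3.08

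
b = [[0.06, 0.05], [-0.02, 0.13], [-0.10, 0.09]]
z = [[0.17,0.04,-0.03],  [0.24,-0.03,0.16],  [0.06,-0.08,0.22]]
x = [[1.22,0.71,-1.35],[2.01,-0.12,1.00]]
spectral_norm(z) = 0.36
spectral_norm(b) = 0.18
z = b @ x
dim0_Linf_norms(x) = [2.01, 0.71, 1.35]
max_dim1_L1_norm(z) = 0.43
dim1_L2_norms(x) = [1.95, 2.25]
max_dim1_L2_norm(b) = 0.13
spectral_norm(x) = 2.37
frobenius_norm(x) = 2.98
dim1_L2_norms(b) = [0.08, 0.13, 0.13]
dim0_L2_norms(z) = [0.3, 0.09, 0.27]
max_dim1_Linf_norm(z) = 0.24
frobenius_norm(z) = 0.42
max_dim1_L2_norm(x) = 2.25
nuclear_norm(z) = 0.57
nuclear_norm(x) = 4.17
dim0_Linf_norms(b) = [0.1, 0.13]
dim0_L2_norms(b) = [0.12, 0.17]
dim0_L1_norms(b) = [0.18, 0.27]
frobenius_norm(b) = 0.20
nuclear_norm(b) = 0.28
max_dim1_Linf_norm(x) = 2.01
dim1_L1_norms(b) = [0.11, 0.15, 0.19]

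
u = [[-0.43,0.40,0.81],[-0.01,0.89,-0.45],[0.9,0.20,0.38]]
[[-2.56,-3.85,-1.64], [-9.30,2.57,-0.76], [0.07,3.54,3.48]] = u @ [[1.26,4.84,3.87],[-9.36,1.47,-0.64],[2.13,-2.91,0.34]]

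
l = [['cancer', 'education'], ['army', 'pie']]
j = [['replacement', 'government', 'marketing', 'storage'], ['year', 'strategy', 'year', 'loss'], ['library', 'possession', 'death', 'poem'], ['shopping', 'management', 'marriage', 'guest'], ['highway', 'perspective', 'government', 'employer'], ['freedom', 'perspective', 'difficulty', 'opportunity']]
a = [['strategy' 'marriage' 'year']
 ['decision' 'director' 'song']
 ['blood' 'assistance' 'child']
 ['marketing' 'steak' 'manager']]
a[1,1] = 'director'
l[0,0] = 'cancer'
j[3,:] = ['shopping', 'management', 'marriage', 'guest']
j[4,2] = 'government'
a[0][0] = 'strategy'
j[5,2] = 'difficulty'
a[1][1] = 'director'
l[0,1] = 'education'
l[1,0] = 'army'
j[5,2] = 'difficulty'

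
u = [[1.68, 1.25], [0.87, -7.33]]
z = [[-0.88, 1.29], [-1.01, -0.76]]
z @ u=[[-0.36, -10.56], [-2.36, 4.31]]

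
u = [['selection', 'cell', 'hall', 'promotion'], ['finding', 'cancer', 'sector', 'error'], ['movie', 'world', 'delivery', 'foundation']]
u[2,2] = 'delivery'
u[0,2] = 'hall'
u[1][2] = 'sector'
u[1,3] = 'error'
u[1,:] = ['finding', 'cancer', 'sector', 'error']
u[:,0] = ['selection', 'finding', 'movie']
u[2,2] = 'delivery'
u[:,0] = ['selection', 'finding', 'movie']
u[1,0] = 'finding'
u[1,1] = 'cancer'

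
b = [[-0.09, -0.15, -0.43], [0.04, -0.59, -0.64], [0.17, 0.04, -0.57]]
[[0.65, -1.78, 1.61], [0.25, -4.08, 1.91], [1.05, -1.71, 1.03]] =b @ [[-0.72,-0.73,-3.54],[1.63,3.57,-0.35],[-1.94,3.04,-2.88]]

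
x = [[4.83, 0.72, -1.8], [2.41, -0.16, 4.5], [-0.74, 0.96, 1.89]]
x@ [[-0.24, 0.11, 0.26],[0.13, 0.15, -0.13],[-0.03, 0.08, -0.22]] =[[-1.01, 0.5, 1.56], [-0.73, 0.6, -0.34], [0.25, 0.21, -0.73]]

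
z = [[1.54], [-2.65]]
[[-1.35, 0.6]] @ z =[[-3.67]]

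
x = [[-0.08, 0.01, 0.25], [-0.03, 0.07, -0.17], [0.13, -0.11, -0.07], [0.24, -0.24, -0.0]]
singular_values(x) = [0.4, 0.31, 0.0]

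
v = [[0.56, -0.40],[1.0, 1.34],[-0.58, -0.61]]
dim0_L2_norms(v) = [1.28, 1.53]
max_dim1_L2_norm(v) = 1.67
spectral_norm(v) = 1.87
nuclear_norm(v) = 2.56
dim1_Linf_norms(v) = [0.56, 1.34, 0.61]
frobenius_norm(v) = 1.99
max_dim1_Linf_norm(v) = 1.34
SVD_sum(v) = [[0.02, 0.03], [1.04, 1.31], [-0.52, -0.66]] + [[0.54, -0.43],[-0.04, 0.03],[-0.06, 0.05]]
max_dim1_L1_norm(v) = 2.34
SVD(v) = [[-0.02, 0.99], [-0.89, -0.07], [0.45, -0.11]] @ diag([1.8700812438276486, 0.6931782898245121]) @ [[-0.62, -0.78], [0.78, -0.62]]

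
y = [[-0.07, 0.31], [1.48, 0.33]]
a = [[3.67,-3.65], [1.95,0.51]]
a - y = [[3.74, -3.96], [0.47, 0.18]]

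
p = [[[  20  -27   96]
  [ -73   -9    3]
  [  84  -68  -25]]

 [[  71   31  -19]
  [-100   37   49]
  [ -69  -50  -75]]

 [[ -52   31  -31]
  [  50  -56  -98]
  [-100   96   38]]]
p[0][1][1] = -9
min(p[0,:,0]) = -73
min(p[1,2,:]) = -75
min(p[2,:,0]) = -100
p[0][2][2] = -25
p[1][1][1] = 37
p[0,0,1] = -27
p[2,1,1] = -56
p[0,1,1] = -9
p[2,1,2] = -98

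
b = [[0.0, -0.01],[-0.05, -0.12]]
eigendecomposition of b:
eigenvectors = [[0.93, 0.08], [-0.37, 1.0]]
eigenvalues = [0.0, -0.12]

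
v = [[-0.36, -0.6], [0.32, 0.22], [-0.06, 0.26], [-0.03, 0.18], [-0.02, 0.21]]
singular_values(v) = [0.84, 0.3]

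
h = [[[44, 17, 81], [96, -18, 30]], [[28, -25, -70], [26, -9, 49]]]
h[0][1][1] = -18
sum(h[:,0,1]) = -8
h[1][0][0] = 28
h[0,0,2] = 81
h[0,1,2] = 30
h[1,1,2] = 49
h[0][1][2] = 30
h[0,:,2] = [81, 30]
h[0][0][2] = 81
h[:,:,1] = [[17, -18], [-25, -9]]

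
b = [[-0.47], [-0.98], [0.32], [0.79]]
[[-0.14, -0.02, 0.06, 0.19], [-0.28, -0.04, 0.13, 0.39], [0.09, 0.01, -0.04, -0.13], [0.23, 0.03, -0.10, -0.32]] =b @ [[0.29, 0.04, -0.13, -0.40]]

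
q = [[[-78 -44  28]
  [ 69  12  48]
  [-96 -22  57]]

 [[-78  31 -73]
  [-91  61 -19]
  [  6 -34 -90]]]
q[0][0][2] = 28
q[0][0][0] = -78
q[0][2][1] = -22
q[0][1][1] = 12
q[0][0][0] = -78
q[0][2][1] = -22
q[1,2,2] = -90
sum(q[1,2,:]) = -118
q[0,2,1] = -22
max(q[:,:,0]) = 69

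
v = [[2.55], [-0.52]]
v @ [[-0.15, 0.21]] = [[-0.38, 0.54], [0.08, -0.11]]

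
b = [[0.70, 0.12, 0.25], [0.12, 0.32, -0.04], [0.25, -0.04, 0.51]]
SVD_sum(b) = [[0.61,0.10,0.40], [0.10,0.02,0.07], [0.4,0.07,0.26]] + [[0.05, 0.09, -0.1], [0.09, 0.18, -0.19], [-0.1, -0.19, 0.2]] + [[0.04, -0.07, -0.05],[-0.07, 0.12, 0.08],[-0.05, 0.08, 0.05]]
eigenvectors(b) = [[-0.83,-0.45,-0.34], [-0.14,0.75,-0.65], [-0.54,0.49,0.68]]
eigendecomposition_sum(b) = [[0.61, 0.10, 0.40], [0.1, 0.02, 0.07], [0.4, 0.07, 0.26]] + [[0.04, -0.07, -0.05], [-0.07, 0.12, 0.08], [-0.05, 0.08, 0.05]] + [[0.05, 0.09, -0.10], [0.09, 0.18, -0.19], [-0.10, -0.19, 0.2]]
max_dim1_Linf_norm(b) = 0.7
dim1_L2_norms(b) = [0.75, 0.34, 0.57]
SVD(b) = [[-0.83,0.34,0.45], [-0.14,0.65,-0.75], [-0.54,-0.68,-0.49]] @ diag([0.8830715924535124, 0.42452453317182814, 0.2224038743746597]) @ [[-0.83, -0.14, -0.54], [0.34, 0.65, -0.68], [0.45, -0.75, -0.49]]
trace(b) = 1.53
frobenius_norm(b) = 1.00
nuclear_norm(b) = 1.53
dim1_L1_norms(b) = [1.07, 0.48, 0.8]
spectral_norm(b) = 0.88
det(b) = 0.08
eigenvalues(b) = [0.88, 0.22, 0.42]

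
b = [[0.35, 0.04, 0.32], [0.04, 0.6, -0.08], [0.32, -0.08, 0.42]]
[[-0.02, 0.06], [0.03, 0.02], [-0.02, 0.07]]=b @ [[-0.07, 0.07], [0.05, 0.04], [0.02, 0.12]]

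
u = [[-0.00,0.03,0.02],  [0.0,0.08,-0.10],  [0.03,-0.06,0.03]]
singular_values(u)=[0.14, 0.05, 0.02]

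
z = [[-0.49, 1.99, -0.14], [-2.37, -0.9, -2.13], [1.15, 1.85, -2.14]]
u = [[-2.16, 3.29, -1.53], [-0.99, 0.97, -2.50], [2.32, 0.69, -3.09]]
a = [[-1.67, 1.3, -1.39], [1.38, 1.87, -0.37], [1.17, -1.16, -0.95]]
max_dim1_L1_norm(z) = 5.4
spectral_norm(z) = 3.32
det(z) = -17.37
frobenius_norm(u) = 6.43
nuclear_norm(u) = 10.00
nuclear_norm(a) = 6.67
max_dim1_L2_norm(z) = 3.31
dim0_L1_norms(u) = [5.47, 4.95, 7.12]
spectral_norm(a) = 2.79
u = a + z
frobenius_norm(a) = 3.95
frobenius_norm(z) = 4.95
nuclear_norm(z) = 8.21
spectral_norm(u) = 5.08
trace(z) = -3.53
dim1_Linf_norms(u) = [3.29, 2.5, 3.09]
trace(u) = -4.28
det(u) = -21.91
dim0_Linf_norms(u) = [2.32, 3.29, 3.09]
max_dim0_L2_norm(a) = 2.56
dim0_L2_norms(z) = [2.68, 2.86, 3.02]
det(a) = 10.09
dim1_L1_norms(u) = [6.98, 4.46, 6.1]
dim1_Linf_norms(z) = [1.99, 2.37, 2.14]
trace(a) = -0.75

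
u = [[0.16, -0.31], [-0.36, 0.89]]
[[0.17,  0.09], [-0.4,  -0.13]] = u @ [[0.82, 1.35], [-0.12, 0.40]]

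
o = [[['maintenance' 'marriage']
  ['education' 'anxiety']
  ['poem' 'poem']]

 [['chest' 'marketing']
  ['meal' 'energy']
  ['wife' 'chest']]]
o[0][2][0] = 'poem'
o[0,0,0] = 'maintenance'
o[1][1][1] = 'energy'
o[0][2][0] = 'poem'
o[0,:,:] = [['maintenance', 'marriage'], ['education', 'anxiety'], ['poem', 'poem']]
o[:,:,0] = [['maintenance', 'education', 'poem'], ['chest', 'meal', 'wife']]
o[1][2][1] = 'chest'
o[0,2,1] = 'poem'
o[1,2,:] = ['wife', 'chest']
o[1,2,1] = 'chest'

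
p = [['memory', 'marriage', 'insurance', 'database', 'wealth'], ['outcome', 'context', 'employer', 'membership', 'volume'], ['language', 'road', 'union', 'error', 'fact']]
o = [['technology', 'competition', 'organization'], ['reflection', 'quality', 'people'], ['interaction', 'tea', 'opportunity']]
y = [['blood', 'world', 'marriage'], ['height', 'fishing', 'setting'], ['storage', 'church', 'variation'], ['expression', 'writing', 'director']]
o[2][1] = 'tea'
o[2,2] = 'opportunity'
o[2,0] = 'interaction'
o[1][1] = 'quality'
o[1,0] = 'reflection'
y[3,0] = 'expression'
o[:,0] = ['technology', 'reflection', 'interaction']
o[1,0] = 'reflection'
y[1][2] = 'setting'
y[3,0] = 'expression'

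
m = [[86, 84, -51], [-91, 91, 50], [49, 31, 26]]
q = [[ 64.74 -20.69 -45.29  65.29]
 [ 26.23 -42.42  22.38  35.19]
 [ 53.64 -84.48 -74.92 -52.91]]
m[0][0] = 86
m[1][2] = 50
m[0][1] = 84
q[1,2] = 22.38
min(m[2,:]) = 26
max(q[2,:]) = 53.64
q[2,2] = -74.92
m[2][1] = 31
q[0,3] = 65.29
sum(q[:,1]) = -147.59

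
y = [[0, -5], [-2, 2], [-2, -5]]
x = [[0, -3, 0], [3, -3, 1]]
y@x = [[-15, 15, -5], [6, 0, 2], [-15, 21, -5]]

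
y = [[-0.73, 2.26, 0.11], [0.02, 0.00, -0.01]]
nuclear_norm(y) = 2.40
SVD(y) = [[-1.0, 0.0], [0.0, 1.0]] @ diag([2.3775288873119993, 0.021363286192966888]) @ [[0.31,-0.95,-0.05],[0.84,0.29,-0.45]]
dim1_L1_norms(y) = [3.1, 0.03]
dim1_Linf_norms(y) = [2.26, 0.02]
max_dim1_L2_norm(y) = 2.38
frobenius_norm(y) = 2.38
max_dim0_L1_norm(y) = 2.26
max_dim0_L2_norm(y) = 2.26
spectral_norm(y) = 2.38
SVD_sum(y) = [[-0.73, 2.26, 0.11], [0.00, -0.01, -0.0]] + [[0.00, 0.00, -0.0], [0.02, 0.01, -0.01]]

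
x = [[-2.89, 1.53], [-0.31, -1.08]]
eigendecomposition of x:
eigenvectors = [[-0.98, -0.72], [-0.20, -0.70]]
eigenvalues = [-2.57, -1.4]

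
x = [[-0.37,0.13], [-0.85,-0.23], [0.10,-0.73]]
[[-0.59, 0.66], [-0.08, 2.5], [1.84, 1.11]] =x@[[0.75, -2.44],[-2.42, -1.85]]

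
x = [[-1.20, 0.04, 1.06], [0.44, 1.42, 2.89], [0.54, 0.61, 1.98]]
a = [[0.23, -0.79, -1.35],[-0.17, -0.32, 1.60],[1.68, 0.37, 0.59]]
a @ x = [[-1.35, -1.94, -4.71], [0.93, 0.51, 2.06], [-1.53, 0.95, 4.02]]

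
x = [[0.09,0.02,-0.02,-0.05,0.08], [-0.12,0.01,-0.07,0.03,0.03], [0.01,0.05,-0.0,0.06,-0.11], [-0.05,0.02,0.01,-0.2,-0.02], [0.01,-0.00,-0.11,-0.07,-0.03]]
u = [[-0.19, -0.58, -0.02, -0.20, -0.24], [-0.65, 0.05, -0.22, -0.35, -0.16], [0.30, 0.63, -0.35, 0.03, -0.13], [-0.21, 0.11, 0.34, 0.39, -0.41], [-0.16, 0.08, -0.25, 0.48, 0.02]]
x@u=[[-0.04,  -0.06,  -0.04,  -0.01,  -0.0], [-0.02,  0.03,  0.03,  0.04,  0.02], [-0.03,  -0.01,  0.04,  -0.05,  -0.04], [0.04,  0.01,  -0.07,  -0.08,  0.09], [-0.02,  -0.09,  0.02,  -0.05,  0.04]]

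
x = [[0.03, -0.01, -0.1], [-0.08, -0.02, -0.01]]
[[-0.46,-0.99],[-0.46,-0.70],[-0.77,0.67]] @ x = [[0.07, 0.02, 0.06], [0.04, 0.02, 0.05], [-0.08, -0.01, 0.07]]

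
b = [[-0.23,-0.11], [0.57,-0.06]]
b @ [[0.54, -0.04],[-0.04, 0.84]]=[[-0.12, -0.08], [0.31, -0.07]]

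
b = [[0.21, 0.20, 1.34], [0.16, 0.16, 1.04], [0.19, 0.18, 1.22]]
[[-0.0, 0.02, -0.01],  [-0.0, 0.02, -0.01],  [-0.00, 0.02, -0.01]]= b @ [[-0.05, 0.01, 0.09], [-0.02, 0.18, 0.00], [0.01, -0.01, -0.02]]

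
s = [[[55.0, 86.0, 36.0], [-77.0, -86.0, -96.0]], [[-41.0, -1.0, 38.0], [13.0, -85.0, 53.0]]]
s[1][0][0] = -41.0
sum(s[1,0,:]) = -4.0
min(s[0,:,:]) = -96.0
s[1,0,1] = -1.0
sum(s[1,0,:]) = -4.0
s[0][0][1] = 86.0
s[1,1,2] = 53.0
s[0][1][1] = -86.0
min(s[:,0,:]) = -41.0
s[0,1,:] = [-77.0, -86.0, -96.0]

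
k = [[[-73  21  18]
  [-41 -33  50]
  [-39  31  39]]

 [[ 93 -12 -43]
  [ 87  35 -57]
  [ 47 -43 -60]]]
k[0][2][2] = 39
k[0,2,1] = 31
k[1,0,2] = -43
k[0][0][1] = 21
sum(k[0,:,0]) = -153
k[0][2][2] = 39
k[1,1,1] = 35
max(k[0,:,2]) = 50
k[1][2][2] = -60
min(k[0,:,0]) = -73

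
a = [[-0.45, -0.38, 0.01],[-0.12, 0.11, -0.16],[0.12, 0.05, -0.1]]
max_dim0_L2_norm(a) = 0.48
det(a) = 0.01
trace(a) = -0.44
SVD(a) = [[-0.98,  -0.02,  0.22], [-0.03,  -0.98,  -0.21], [0.21,  -0.21,  0.95]] @ diag([0.6029341804511597, 0.2319758612881438, 0.09304608440612828]) @ [[0.78, 0.63, -0.04], [0.43, -0.48, 0.76], [0.46, -0.61, -0.64]]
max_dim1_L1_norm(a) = 0.84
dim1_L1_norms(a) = [0.84, 0.39, 0.27]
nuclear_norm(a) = 0.93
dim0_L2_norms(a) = [0.48, 0.4, 0.19]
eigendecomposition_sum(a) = [[-0.5, -0.30, -0.11], [-0.06, -0.03, -0.01], [0.16, 0.10, 0.03]] + [[0.03, -0.09, 0.05], [-0.05, 0.16, -0.09], [0.0, -0.01, 0.01]] + [[0.02,  0.02,  0.07], [-0.02,  -0.01,  -0.06], [-0.04,  -0.03,  -0.14]]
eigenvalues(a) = [-0.5, 0.19, -0.14]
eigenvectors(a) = [[0.95, 0.51, -0.4], [0.11, -0.86, 0.35], [-0.3, 0.06, 0.84]]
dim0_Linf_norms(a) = [0.45, 0.38, 0.16]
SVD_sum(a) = [[-0.46, -0.37, 0.03], [-0.01, -0.01, 0.0], [0.1, 0.08, -0.01]] + [[-0.0, 0.0, -0.00], [-0.1, 0.11, -0.17], [-0.02, 0.02, -0.04]] + [[0.01, -0.01, -0.01], [-0.01, 0.01, 0.01], [0.04, -0.05, -0.06]]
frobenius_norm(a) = 0.65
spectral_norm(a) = 0.60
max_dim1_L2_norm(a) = 0.59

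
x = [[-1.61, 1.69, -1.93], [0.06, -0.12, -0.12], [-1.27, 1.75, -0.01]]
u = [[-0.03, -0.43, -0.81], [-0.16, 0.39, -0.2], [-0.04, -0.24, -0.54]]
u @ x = [[1.05, -1.42, 0.12], [0.54, -0.67, 0.26], [0.74, -0.98, 0.11]]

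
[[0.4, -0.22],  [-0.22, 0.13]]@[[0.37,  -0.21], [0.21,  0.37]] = [[0.1, -0.17], [-0.05, 0.09]]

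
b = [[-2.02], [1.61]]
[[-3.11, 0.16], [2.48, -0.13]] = b @ [[1.54, -0.08]]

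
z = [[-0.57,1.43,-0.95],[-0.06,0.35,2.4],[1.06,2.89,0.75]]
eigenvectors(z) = [[(-0.83+0j), -0.83-0.00j, 0.05+0.00j], [0.34-0.27j, (0.34+0.27j), (0.64+0j)], [(-0.17+0.31j), (-0.17-0.31j), (0.77+0j)]]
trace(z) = 0.53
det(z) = 8.02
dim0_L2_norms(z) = [1.21, 3.24, 2.69]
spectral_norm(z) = 3.44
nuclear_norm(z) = 6.91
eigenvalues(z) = [(-1.35+0.82j), (-1.35-0.82j), (3.23+0j)]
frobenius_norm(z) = 4.38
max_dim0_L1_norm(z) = 4.67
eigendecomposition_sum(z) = [[-0.30+1.01j,(0.66+1.02j),(-0.53-0.92j)], [-0.21-0.51j,(-0.6-0.2j),(0.52+0.2j)], [(0.32+0.32j),(0.51-0.04j),(-0.45+0.01j)]] + [[(-0.3-1.01j), (0.66-1.02j), (-0.53+0.92j)], [(-0.21+0.51j), -0.60+0.20j, 0.52-0.20j], [(0.32-0.32j), 0.51+0.04j, -0.45-0.01j]] + [[0.03-0.00j, (0.12-0j), 0.10+0.00j], [0.36-0.00j, 1.55-0.00j, 1.37+0.00j], [(0.43-0j), 1.87-0.00j, 1.64+0.00j]]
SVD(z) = [[-0.23,0.57,-0.79], [-0.35,-0.8,-0.48], [-0.91,0.17,0.38]] @ diag([3.437118683059962, 2.5594975168859735, 0.9120239139489108]) @ [[-0.24, -0.89, -0.38], [-0.04, 0.4, -0.91], [0.97, -0.2, -0.13]]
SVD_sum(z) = [[0.18, 0.7, 0.30], [0.29, 1.09, 0.47], [0.74, 2.79, 1.19]] + [[-0.06, 0.59, -1.34], [0.08, -0.82, 1.88], [-0.02, 0.17, -0.4]] + [[-0.70, 0.14, 0.09], [-0.43, 0.09, 0.06], [0.34, -0.07, -0.05]]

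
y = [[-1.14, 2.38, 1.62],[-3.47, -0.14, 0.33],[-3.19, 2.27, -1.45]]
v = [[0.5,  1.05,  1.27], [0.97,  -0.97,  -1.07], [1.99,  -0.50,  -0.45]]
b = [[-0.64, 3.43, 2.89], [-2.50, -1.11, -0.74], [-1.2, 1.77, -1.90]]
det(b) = -32.07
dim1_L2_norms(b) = [4.53, 2.83, 2.86]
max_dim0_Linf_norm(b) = 3.43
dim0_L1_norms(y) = [7.8, 4.79, 3.4]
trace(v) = -0.92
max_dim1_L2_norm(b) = 4.53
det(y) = -27.34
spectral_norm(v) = 2.67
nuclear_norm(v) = 4.48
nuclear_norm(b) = 10.02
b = y + v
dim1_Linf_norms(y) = [2.38, 3.47, 3.19]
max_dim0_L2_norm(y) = 4.85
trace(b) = -3.65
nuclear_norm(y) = 9.91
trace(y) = -2.73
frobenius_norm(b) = 6.06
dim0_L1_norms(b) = [4.34, 6.31, 5.53]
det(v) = 0.01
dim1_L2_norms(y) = [3.1, 3.49, 4.18]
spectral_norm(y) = 5.35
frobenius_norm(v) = 3.23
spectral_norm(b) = 4.68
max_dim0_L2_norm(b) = 4.02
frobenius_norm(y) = 6.26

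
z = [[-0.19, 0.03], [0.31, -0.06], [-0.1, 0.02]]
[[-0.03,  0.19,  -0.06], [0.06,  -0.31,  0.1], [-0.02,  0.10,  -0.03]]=z @ [[-0.06, -0.9, 0.38], [-1.35, 0.55, 0.36]]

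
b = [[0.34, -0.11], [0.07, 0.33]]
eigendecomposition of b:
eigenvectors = [[(0.78+0j),(0.78-0j)], [0.04-0.62j,0.04+0.62j]]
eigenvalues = [(0.34+0.09j), (0.34-0.09j)]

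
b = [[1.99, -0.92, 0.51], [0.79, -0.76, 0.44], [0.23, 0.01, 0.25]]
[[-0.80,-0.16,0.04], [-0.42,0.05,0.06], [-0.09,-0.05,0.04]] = b@ [[-0.28,-0.22,-0.03], [0.2,-0.30,-0.0], [-0.11,0.0,0.19]]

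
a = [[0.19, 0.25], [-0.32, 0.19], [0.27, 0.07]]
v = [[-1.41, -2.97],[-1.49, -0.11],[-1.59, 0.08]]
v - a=[[-1.6, -3.22], [-1.17, -0.3], [-1.86, 0.01]]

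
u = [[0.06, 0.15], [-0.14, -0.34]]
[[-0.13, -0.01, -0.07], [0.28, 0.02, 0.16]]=u@ [[0.3, 0.26, -0.75], [-0.96, -0.18, -0.17]]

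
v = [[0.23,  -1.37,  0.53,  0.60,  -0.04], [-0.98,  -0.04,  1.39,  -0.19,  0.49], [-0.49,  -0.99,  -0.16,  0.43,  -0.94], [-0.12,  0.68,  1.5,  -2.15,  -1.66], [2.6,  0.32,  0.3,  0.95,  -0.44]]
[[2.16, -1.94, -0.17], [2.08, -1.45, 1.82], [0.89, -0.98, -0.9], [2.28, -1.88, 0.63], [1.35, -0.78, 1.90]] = v@[[0.18, -0.16, -0.02], [-0.67, 0.85, 1.21], [1.82, -1.29, 1.50], [0.36, -0.07, 1.16], [-0.48, 0.42, -0.03]]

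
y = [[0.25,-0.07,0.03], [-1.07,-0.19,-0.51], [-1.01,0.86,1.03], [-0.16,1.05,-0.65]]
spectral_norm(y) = 1.76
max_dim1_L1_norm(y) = 2.9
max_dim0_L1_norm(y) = 2.49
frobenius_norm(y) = 2.42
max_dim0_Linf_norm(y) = 1.07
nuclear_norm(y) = 4.11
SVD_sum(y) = [[0.16, -0.13, -0.07], [-0.37, 0.30, 0.17], [-1.17, 0.94, 0.53], [-0.38, 0.31, 0.17]] + [[0.03,-0.02,0.10], [-0.17,0.16,-0.66], [0.13,-0.12,0.5], [-0.22,0.2,-0.84]] + [[0.07, 0.08, 0.0], [-0.53, -0.65, -0.02], [0.03, 0.04, 0.0], [0.44, 0.54, 0.01]]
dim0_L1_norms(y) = [2.49, 2.17, 2.22]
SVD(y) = [[-0.12, 0.08, 0.10], [0.29, -0.56, -0.76], [0.9, 0.42, 0.04], [0.29, -0.71, 0.64]] @ diag([1.7638418253187467, 1.2538780205197768, 1.0941900771409123]) @ [[-0.73,0.59,0.33], [0.25,-0.23,0.94], [0.63,0.77,0.02]]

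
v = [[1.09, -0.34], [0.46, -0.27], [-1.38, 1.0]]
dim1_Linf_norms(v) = [1.09, 0.46, 1.38]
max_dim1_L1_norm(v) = 2.38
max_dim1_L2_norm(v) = 1.7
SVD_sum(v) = [[0.96, -0.56], [0.46, -0.27], [-1.46, 0.86]] + [[0.13,0.22], [-0.00,-0.0], [0.08,0.14]]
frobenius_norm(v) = 2.12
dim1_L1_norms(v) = [1.43, 0.73, 2.38]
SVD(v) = [[-0.53, 0.84], [-0.25, -0.00], [0.81, 0.55]] @ diag([2.0973626275465787, 0.3060555645155159]) @ [[-0.86, 0.5], [0.5, 0.86]]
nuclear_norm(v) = 2.40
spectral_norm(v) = 2.10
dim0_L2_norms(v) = [1.82, 1.09]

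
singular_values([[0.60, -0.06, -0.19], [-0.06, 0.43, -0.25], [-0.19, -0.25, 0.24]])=[0.69, 0.57, 0.01]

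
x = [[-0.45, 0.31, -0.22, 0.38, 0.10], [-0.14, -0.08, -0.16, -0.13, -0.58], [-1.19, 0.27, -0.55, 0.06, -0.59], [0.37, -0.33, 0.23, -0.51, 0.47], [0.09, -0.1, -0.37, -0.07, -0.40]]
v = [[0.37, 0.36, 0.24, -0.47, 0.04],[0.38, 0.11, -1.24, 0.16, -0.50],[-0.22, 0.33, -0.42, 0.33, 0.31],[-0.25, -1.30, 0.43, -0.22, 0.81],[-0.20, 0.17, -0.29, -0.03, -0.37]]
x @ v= [[-0.12, -0.68, -0.27, 0.1, 0.03], [0.1, -0.04, 0.25, 0.05, 0.09], [-0.11, -0.76, -0.19, 0.43, -0.09], [-0.01, 0.92, 0.05, -0.05, -0.34], [0.17, -0.08, 0.39, -0.15, 0.03]]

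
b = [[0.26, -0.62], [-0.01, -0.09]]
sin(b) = [[0.26, -0.61],[-0.01, -0.09]]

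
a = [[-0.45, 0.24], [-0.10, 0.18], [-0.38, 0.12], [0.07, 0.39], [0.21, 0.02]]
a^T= [[-0.45, -0.1, -0.38, 0.07, 0.21], [0.24, 0.18, 0.12, 0.39, 0.02]]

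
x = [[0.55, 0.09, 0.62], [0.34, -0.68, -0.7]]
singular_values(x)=[1.11, 0.72]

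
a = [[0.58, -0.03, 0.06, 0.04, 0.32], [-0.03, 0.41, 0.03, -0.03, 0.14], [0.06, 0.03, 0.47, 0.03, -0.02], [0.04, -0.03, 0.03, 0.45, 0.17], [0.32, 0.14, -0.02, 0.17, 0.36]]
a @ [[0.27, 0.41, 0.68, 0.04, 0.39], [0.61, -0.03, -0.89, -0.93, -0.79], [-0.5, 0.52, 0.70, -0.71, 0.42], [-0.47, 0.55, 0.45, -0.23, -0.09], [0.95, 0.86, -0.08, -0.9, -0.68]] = [[0.39, 0.57, 0.46, -0.29, 0.05],[0.37, 0.09, -0.39, -0.52, -0.42],[-0.23, 0.27, 0.36, -0.35, 0.21],[-0.07, 0.43, 0.26, -0.25, -0.10],[0.44, 0.52, 0.13, -0.47, -0.25]]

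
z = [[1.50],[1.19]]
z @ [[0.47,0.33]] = [[0.70, 0.50], [0.56, 0.39]]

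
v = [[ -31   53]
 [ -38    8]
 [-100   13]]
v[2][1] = 13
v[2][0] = -100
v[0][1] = 53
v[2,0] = -100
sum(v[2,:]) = -87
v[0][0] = -31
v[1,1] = 8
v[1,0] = -38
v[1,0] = -38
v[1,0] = -38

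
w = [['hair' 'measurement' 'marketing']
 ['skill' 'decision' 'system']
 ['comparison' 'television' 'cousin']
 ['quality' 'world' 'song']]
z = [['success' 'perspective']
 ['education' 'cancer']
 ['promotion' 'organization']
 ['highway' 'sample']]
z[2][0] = 'promotion'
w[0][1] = 'measurement'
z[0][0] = 'success'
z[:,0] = ['success', 'education', 'promotion', 'highway']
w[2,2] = 'cousin'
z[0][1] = 'perspective'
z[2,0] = 'promotion'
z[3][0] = 'highway'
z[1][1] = 'cancer'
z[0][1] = 'perspective'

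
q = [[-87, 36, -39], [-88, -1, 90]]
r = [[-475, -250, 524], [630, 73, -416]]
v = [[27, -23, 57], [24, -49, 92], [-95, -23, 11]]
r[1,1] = 73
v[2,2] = 11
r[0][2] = 524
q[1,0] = -88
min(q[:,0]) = -88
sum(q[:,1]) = 35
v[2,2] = 11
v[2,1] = -23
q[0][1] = 36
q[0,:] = [-87, 36, -39]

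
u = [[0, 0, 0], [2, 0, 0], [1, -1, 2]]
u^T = [[0, 2, 1], [0, 0, -1], [0, 0, 2]]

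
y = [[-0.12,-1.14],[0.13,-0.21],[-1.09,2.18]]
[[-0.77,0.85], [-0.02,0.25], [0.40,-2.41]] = y@[[0.81, 0.59], [0.59, -0.81]]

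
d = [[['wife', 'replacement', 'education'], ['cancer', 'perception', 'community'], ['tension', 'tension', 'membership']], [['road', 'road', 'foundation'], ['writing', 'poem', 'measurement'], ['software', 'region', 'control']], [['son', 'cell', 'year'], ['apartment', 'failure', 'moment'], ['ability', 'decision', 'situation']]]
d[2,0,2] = 'year'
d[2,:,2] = ['year', 'moment', 'situation']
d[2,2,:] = ['ability', 'decision', 'situation']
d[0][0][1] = 'replacement'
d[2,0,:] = ['son', 'cell', 'year']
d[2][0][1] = 'cell'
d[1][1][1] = 'poem'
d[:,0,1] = ['replacement', 'road', 'cell']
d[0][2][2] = 'membership'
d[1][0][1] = 'road'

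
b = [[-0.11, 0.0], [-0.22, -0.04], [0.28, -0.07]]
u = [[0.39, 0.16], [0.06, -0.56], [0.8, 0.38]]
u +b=[[0.28, 0.16], [-0.16, -0.6], [1.08, 0.31]]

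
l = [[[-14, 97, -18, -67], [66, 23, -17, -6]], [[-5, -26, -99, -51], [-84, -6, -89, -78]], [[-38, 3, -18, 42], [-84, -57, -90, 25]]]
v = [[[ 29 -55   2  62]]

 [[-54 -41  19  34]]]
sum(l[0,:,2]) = -35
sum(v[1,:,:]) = -42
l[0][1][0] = 66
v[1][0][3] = 34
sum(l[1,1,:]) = -257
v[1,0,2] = 19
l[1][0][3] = -51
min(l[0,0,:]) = -67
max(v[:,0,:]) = 62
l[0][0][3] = -67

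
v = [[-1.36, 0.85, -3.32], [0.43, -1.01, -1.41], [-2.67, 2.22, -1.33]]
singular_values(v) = [4.87, 2.61, 0.27]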